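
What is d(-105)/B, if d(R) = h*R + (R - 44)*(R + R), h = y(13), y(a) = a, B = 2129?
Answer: 29925/2129 ≈ 14.056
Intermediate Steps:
h = 13
d(R) = 13*R + 2*R*(-44 + R) (d(R) = 13*R + (R - 44)*(R + R) = 13*R + (-44 + R)*(2*R) = 13*R + 2*R*(-44 + R))
d(-105)/B = -105*(-75 + 2*(-105))/2129 = -105*(-75 - 210)*(1/2129) = -105*(-285)*(1/2129) = 29925*(1/2129) = 29925/2129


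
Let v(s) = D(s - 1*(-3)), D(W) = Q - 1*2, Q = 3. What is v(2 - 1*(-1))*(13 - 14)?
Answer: -1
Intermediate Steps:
D(W) = 1 (D(W) = 3 - 1*2 = 3 - 2 = 1)
v(s) = 1
v(2 - 1*(-1))*(13 - 14) = 1*(13 - 14) = 1*(-1) = -1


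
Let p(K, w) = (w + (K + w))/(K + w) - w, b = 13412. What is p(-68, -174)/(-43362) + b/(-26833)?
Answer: -35470315835/70393719033 ≈ -0.50388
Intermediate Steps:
p(K, w) = -w + (K + 2*w)/(K + w) (p(K, w) = (K + 2*w)/(K + w) - w = -w + (K + 2*w)/(K + w))
p(-68, -174)/(-43362) + b/(-26833) = ((-68 - 1*(-174)² + 2*(-174) - 1*(-68)*(-174))/(-68 - 174))/(-43362) + 13412/(-26833) = ((-68 - 1*30276 - 348 - 11832)/(-242))*(-1/43362) + 13412*(-1/26833) = -(-68 - 30276 - 348 - 11832)/242*(-1/43362) - 13412/26833 = -1/242*(-42524)*(-1/43362) - 13412/26833 = (21262/121)*(-1/43362) - 13412/26833 = -10631/2623401 - 13412/26833 = -35470315835/70393719033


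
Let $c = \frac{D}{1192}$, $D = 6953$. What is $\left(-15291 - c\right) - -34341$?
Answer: $\frac{22700647}{1192} \approx 19044.0$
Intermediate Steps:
$c = \frac{6953}{1192} \approx 5.8331$
$\left(-15291 - c\right) - -34341 = \left(-15291 - \frac{6953}{1192}\right) - -34341 = \left(-15291 - \frac{6953}{1192}\right) + 34341 = - \frac{18233825}{1192} + 34341 = \frac{22700647}{1192}$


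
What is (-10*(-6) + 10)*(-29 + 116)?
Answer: 6090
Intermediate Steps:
(-10*(-6) + 10)*(-29 + 116) = (60 + 10)*87 = 70*87 = 6090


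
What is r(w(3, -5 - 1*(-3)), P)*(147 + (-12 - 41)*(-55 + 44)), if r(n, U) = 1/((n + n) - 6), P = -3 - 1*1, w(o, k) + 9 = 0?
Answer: -365/12 ≈ -30.417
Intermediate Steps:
w(o, k) = -9 (w(o, k) = -9 + 0 = -9)
P = -4 (P = -3 - 1 = -4)
r(n, U) = 1/(-6 + 2*n) (r(n, U) = 1/(2*n - 6) = 1/(-6 + 2*n))
r(w(3, -5 - 1*(-3)), P)*(147 + (-12 - 41)*(-55 + 44)) = (1/(2*(-3 - 9)))*(147 + (-12 - 41)*(-55 + 44)) = ((½)/(-12))*(147 - 53*(-11)) = ((½)*(-1/12))*(147 + 583) = -1/24*730 = -365/12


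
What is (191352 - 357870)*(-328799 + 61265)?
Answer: 44549226612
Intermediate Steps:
(191352 - 357870)*(-328799 + 61265) = -166518*(-267534) = 44549226612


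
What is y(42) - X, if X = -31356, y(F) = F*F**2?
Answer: 105444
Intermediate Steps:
y(F) = F**3
y(42) - X = 42**3 - 1*(-31356) = 74088 + 31356 = 105444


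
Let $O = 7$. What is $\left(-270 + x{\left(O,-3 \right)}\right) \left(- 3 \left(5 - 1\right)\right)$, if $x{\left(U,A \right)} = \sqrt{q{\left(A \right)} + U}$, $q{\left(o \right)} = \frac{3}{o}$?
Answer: $3240 - 12 \sqrt{6} \approx 3210.6$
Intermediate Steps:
$x{\left(U,A \right)} = \sqrt{U + \frac{3}{A}}$ ($x{\left(U,A \right)} = \sqrt{\frac{3}{A} + U} = \sqrt{U + \frac{3}{A}}$)
$\left(-270 + x{\left(O,-3 \right)}\right) \left(- 3 \left(5 - 1\right)\right) = \left(-270 + \sqrt{7 + \frac{3}{-3}}\right) \left(- 3 \left(5 - 1\right)\right) = \left(-270 + \sqrt{7 + 3 \left(- \frac{1}{3}\right)}\right) \left(\left(-3\right) 4\right) = \left(-270 + \sqrt{7 - 1}\right) \left(-12\right) = \left(-270 + \sqrt{6}\right) \left(-12\right) = 3240 - 12 \sqrt{6}$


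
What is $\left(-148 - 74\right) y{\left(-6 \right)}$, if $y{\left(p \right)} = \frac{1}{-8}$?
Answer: $\frac{111}{4} \approx 27.75$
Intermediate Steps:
$y{\left(p \right)} = - \frac{1}{8}$
$\left(-148 - 74\right) y{\left(-6 \right)} = \left(-148 - 74\right) \left(- \frac{1}{8}\right) = \left(-222\right) \left(- \frac{1}{8}\right) = \frac{111}{4}$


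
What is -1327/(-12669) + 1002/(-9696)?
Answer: 28709/20473104 ≈ 0.0014023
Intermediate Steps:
-1327/(-12669) + 1002/(-9696) = -1327*(-1/12669) + 1002*(-1/9696) = 1327/12669 - 167/1616 = 28709/20473104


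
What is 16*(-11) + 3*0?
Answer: -176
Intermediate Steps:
16*(-11) + 3*0 = -176 + 0 = -176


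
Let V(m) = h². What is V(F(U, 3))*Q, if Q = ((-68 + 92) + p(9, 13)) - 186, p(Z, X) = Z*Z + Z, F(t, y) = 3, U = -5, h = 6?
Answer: -2592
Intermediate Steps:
p(Z, X) = Z + Z² (p(Z, X) = Z² + Z = Z + Z²)
Q = -72 (Q = ((-68 + 92) + 9*(1 + 9)) - 186 = (24 + 9*10) - 186 = (24 + 90) - 186 = 114 - 186 = -72)
V(m) = 36 (V(m) = 6² = 36)
V(F(U, 3))*Q = 36*(-72) = -2592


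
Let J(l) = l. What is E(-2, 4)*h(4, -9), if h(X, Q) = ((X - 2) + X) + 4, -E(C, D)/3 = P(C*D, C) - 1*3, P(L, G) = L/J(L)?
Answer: 60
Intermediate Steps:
P(L, G) = 1 (P(L, G) = L/L = 1)
E(C, D) = 6 (E(C, D) = -3*(1 - 1*3) = -3*(1 - 3) = -3*(-2) = 6)
h(X, Q) = 2 + 2*X (h(X, Q) = ((-2 + X) + X) + 4 = (-2 + 2*X) + 4 = 2 + 2*X)
E(-2, 4)*h(4, -9) = 6*(2 + 2*4) = 6*(2 + 8) = 6*10 = 60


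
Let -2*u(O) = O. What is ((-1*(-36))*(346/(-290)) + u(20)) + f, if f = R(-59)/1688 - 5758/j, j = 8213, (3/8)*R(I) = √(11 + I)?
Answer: -63894324/1190885 + 4*I*√3/633 ≈ -53.653 + 0.010945*I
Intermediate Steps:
R(I) = 8*√(11 + I)/3
u(O) = -O/2
f = -5758/8213 + 4*I*√3/633 (f = (8*√(11 - 59)/3)/1688 - 5758/8213 = (8*√(-48)/3)*(1/1688) - 5758*1/8213 = (8*(4*I*√3)/3)*(1/1688) - 5758/8213 = (32*I*√3/3)*(1/1688) - 5758/8213 = 4*I*√3/633 - 5758/8213 = -5758/8213 + 4*I*√3/633 ≈ -0.70108 + 0.010945*I)
((-1*(-36))*(346/(-290)) + u(20)) + f = ((-1*(-36))*(346/(-290)) - ½*20) + (-5758/8213 + 4*I*√3/633) = (36*(346*(-1/290)) - 10) + (-5758/8213 + 4*I*√3/633) = (36*(-173/145) - 10) + (-5758/8213 + 4*I*√3/633) = (-6228/145 - 10) + (-5758/8213 + 4*I*√3/633) = -7678/145 + (-5758/8213 + 4*I*√3/633) = -63894324/1190885 + 4*I*√3/633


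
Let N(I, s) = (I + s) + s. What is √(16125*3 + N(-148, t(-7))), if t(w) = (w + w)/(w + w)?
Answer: √48229 ≈ 219.61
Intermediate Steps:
t(w) = 1 (t(w) = (2*w)/((2*w)) = (2*w)*(1/(2*w)) = 1)
N(I, s) = I + 2*s
√(16125*3 + N(-148, t(-7))) = √(16125*3 + (-148 + 2*1)) = √(48375 + (-148 + 2)) = √(48375 - 146) = √48229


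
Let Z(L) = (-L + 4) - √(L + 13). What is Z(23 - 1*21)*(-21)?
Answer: -42 + 21*√15 ≈ 39.333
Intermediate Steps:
Z(L) = 4 - L - √(13 + L) (Z(L) = (4 - L) - √(13 + L) = 4 - L - √(13 + L))
Z(23 - 1*21)*(-21) = (4 - (23 - 1*21) - √(13 + (23 - 1*21)))*(-21) = (4 - (23 - 21) - √(13 + (23 - 21)))*(-21) = (4 - 1*2 - √(13 + 2))*(-21) = (4 - 2 - √15)*(-21) = (2 - √15)*(-21) = -42 + 21*√15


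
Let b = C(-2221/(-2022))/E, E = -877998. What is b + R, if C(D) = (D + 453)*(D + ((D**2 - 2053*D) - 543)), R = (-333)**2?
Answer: 804879952587746064521/7258334527114704 ≈ 1.1089e+5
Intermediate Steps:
R = 110889
C(D) = (453 + D)*(-543 + D**2 - 2052*D) (C(D) = (453 + D)*(D + (-543 + D**2 - 2053*D)) = (453 + D)*(-543 + D**2 - 2052*D))
b = 10495210523652665/7258334527114704 (b = (-245979 + (-2221/(-2022))**3 - (-2065749879)/(-2022) - 1599*(-2221/(-2022))**2)/(-877998) = (-245979 + (-2221*(-1/2022))**3 - (-2065749879)*(-1)/2022 - 1599*(-2221*(-1/2022))**2)*(-1/877998) = (-245979 + (2221/2022)**3 - 930099*2221/2022 - 1599*(2221/2022)**2)*(-1/877998) = (-245979 + 10955839861/8266914648 - 688583293/674 - 1599*4932841/4088484)*(-1/877998) = (-245979 + 10955839861/8266914648 - 688583293/674 - 2629204253/1362828)*(-1/877998) = -10495210523652665/8266914648*(-1/877998) = 10495210523652665/7258334527114704 ≈ 1.4460)
b + R = 10495210523652665/7258334527114704 + 110889 = 804879952587746064521/7258334527114704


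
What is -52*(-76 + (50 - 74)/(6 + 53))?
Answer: 234416/59 ≈ 3973.2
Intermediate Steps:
-52*(-76 + (50 - 74)/(6 + 53)) = -52*(-76 - 24/59) = -52*(-4508/59) = 234416/59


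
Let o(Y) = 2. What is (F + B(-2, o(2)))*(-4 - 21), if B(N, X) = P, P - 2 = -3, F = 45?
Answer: -1100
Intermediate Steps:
P = -1 (P = 2 - 3 = -1)
B(N, X) = -1
(F + B(-2, o(2)))*(-4 - 21) = (45 - 1)*(-4 - 21) = 44*(-25) = -1100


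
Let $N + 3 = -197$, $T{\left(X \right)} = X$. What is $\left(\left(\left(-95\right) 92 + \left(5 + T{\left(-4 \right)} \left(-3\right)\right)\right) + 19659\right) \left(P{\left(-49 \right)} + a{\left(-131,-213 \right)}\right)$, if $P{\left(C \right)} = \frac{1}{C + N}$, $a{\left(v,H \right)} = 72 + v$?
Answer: $- \frac{160671712}{249} \approx -6.4527 \cdot 10^{5}$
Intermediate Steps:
$N = -200$ ($N = -3 - 197 = -200$)
$P{\left(C \right)} = \frac{1}{-200 + C}$ ($P{\left(C \right)} = \frac{1}{C - 200} = \frac{1}{-200 + C}$)
$\left(\left(\left(-95\right) 92 + \left(5 + T{\left(-4 \right)} \left(-3\right)\right)\right) + 19659\right) \left(P{\left(-49 \right)} + a{\left(-131,-213 \right)}\right) = \left(\left(\left(-95\right) 92 + \left(5 - -12\right)\right) + 19659\right) \left(\frac{1}{-200 - 49} + \left(72 - 131\right)\right) = \left(\left(-8740 + \left(5 + 12\right)\right) + 19659\right) \left(\frac{1}{-249} - 59\right) = \left(\left(-8740 + 17\right) + 19659\right) \left(- \frac{1}{249} - 59\right) = \left(-8723 + 19659\right) \left(- \frac{14692}{249}\right) = 10936 \left(- \frac{14692}{249}\right) = - \frac{160671712}{249}$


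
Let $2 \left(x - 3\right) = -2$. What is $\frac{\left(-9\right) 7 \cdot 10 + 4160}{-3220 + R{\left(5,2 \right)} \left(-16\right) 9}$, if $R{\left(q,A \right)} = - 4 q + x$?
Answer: $- \frac{1765}{314} \approx -5.621$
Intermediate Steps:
$x = 2$ ($x = 3 + \frac{1}{2} \left(-2\right) = 3 - 1 = 2$)
$R{\left(q,A \right)} = 2 - 4 q$ ($R{\left(q,A \right)} = - 4 q + 2 = 2 - 4 q$)
$\frac{\left(-9\right) 7 \cdot 10 + 4160}{-3220 + R{\left(5,2 \right)} \left(-16\right) 9} = \frac{\left(-9\right) 7 \cdot 10 + 4160}{-3220 + \left(2 - 20\right) \left(-16\right) 9} = \frac{\left(-63\right) 10 + 4160}{-3220 + \left(2 - 20\right) \left(-16\right) 9} = \frac{-630 + 4160}{-3220 + \left(-18\right) \left(-16\right) 9} = \frac{3530}{-3220 + 288 \cdot 9} = \frac{3530}{-3220 + 2592} = \frac{3530}{-628} = 3530 \left(- \frac{1}{628}\right) = - \frac{1765}{314}$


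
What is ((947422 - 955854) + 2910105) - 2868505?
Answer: 33168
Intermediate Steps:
((947422 - 955854) + 2910105) - 2868505 = (-8432 + 2910105) - 2868505 = 2901673 - 2868505 = 33168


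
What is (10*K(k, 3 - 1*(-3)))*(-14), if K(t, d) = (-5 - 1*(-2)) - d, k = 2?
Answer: 1260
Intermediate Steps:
K(t, d) = -3 - d (K(t, d) = (-5 + 2) - d = -3 - d)
(10*K(k, 3 - 1*(-3)))*(-14) = (10*(-3 - (3 - 1*(-3))))*(-14) = (10*(-3 - (3 + 3)))*(-14) = (10*(-3 - 1*6))*(-14) = (10*(-3 - 6))*(-14) = (10*(-9))*(-14) = -90*(-14) = 1260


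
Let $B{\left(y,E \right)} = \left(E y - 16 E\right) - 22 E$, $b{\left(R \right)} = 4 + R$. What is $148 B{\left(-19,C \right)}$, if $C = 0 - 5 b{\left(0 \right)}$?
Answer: $168720$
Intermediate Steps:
$C = -20$ ($C = 0 - 5 \left(4 + 0\right) = 0 - 20 = -20$)
$B{\left(y,E \right)} = - 38 E + E y$ ($B{\left(y,E \right)} = \left(- 16 E + E y\right) - 22 E = - 38 E + E y$)
$148 B{\left(-19,C \right)} = 148 \left(- 20 \left(-38 - 19\right)\right) = 148 \left(\left(-20\right) \left(-57\right)\right) = 148 \cdot 1140 = 168720$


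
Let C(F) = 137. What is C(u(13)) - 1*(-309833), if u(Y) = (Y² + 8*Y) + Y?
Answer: 309970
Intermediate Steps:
u(Y) = Y² + 9*Y
C(u(13)) - 1*(-309833) = 137 - 1*(-309833) = 137 + 309833 = 309970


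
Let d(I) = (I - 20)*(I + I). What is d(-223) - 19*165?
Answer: 105243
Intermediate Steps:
d(I) = 2*I*(-20 + I) (d(I) = (-20 + I)*(2*I) = 2*I*(-20 + I))
d(-223) - 19*165 = 2*(-223)*(-20 - 223) - 19*165 = 2*(-223)*(-243) - 1*3135 = 108378 - 3135 = 105243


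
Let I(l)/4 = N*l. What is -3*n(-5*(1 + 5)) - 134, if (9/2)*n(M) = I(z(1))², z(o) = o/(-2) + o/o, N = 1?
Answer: -410/3 ≈ -136.67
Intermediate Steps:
z(o) = 1 - o/2 (z(o) = o*(-½) + 1 = -o/2 + 1 = 1 - o/2)
I(l) = 4*l (I(l) = 4*(1*l) = 4*l)
n(M) = 8/9 (n(M) = 2*(4*(1 - ½*1))²/9 = 2*(4*(1 - ½))²/9 = 2*(4*(½))²/9 = (2/9)*2² = (2/9)*4 = 8/9)
-3*n(-5*(1 + 5)) - 134 = -3*8/9 - 134 = -8/3 - 134 = -410/3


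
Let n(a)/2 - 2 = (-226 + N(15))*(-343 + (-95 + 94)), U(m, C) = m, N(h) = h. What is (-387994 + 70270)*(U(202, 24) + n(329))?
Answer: -46188808776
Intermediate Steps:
n(a) = 145172 (n(a) = 4 + 2*((-226 + 15)*(-343 + (-95 + 94))) = 4 + 2*(-211*(-343 - 1)) = 4 + 2*(-211*(-344)) = 4 + 2*72584 = 4 + 145168 = 145172)
(-387994 + 70270)*(U(202, 24) + n(329)) = (-387994 + 70270)*(202 + 145172) = -317724*145374 = -46188808776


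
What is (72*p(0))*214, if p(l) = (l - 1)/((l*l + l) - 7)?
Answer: 15408/7 ≈ 2201.1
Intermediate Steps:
p(l) = (-1 + l)/(-7 + l + l²) (p(l) = (-1 + l)/((l² + l) - 7) = (-1 + l)/((l + l²) - 7) = (-1 + l)/(-7 + l + l²))
(72*p(0))*214 = (72*((-1 + 0)/(-7 + 0 + 0²)))*214 = (72*(-1/(-7 + 0 + 0)))*214 = (72*(-1/(-7)))*214 = (72*(-⅐*(-1)))*214 = (72*(⅐))*214 = (72/7)*214 = 15408/7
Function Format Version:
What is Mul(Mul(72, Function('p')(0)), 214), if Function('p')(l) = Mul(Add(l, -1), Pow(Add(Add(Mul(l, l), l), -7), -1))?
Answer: Rational(15408, 7) ≈ 2201.1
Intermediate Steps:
Function('p')(l) = Mul(Pow(Add(-7, l, Pow(l, 2)), -1), Add(-1, l)) (Function('p')(l) = Mul(Add(-1, l), Pow(Add(Add(Pow(l, 2), l), -7), -1)) = Mul(Add(-1, l), Pow(Add(Add(l, Pow(l, 2)), -7), -1)) = Mul(Add(-1, l), Pow(Add(-7, l, Pow(l, 2)), -1)) = Mul(Pow(Add(-7, l, Pow(l, 2)), -1), Add(-1, l)))
Mul(Mul(72, Function('p')(0)), 214) = Mul(Mul(72, Mul(Pow(Add(-7, 0, Pow(0, 2)), -1), Add(-1, 0))), 214) = Mul(Mul(72, Mul(Pow(Add(-7, 0, 0), -1), -1)), 214) = Mul(Mul(72, Mul(Pow(-7, -1), -1)), 214) = Mul(Mul(72, Mul(Rational(-1, 7), -1)), 214) = Mul(Mul(72, Rational(1, 7)), 214) = Mul(Rational(72, 7), 214) = Rational(15408, 7)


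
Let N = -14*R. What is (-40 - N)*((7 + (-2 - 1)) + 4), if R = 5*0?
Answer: -320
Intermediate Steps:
R = 0
N = 0 (N = -14*0 = 0)
(-40 - N)*((7 + (-2 - 1)) + 4) = (-40 - 1*0)*((7 + (-2 - 1)) + 4) = (-40 + 0)*((7 - 3) + 4) = -40*(4 + 4) = -40*8 = -320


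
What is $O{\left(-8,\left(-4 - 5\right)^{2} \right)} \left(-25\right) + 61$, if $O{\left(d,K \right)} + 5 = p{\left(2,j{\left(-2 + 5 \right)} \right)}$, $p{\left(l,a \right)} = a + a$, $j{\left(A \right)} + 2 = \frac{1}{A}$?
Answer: $\frac{808}{3} \approx 269.33$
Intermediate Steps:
$j{\left(A \right)} = -2 + \frac{1}{A}$
$p{\left(l,a \right)} = 2 a$
$O{\left(d,K \right)} = - \frac{25}{3}$ ($O{\left(d,K \right)} = -5 + 2 \left(-2 + \frac{1}{-2 + 5}\right) = -5 + 2 \left(-2 + \frac{1}{3}\right) = -5 + 2 \left(- \frac{5}{3}\right) = -5 - \frac{10}{3} = - \frac{25}{3}$)
$O{\left(-8,\left(-4 - 5\right)^{2} \right)} \left(-25\right) + 61 = \left(- \frac{25}{3}\right) \left(-25\right) + 61 = \frac{625}{3} + 61 = \frac{808}{3}$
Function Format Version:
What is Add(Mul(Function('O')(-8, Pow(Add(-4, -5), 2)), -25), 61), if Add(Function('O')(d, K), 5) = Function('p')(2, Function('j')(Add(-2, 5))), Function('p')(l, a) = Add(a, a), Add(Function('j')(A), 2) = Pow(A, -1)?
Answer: Rational(808, 3) ≈ 269.33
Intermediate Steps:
Function('j')(A) = Add(-2, Pow(A, -1))
Function('p')(l, a) = Mul(2, a)
Function('O')(d, K) = Rational(-25, 3) (Function('O')(d, K) = Add(-5, Mul(2, Add(-2, Pow(Add(-2, 5), -1)))) = Add(-5, Mul(2, Add(-2, Pow(3, -1)))) = Add(-5, Mul(2, Add(-2, Rational(1, 3)))) = Add(-5, Mul(2, Rational(-5, 3))) = Add(-5, Rational(-10, 3)) = Rational(-25, 3))
Add(Mul(Function('O')(-8, Pow(Add(-4, -5), 2)), -25), 61) = Add(Mul(Rational(-25, 3), -25), 61) = Add(Rational(625, 3), 61) = Rational(808, 3)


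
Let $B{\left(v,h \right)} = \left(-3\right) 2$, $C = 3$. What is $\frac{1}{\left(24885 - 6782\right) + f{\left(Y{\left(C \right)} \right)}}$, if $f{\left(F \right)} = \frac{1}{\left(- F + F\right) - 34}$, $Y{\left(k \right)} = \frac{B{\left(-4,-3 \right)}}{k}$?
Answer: $\frac{34}{615501} \approx 5.524 \cdot 10^{-5}$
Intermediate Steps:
$B{\left(v,h \right)} = -6$
$Y{\left(k \right)} = - \frac{6}{k}$
$f{\left(F \right)} = - \frac{1}{34}$ ($f{\left(F \right)} = \frac{1}{0 - 34} = \frac{1}{-34} = - \frac{1}{34}$)
$\frac{1}{\left(24885 - 6782\right) + f{\left(Y{\left(C \right)} \right)}} = \frac{1}{\left(24885 - 6782\right) - \frac{1}{34}} = \frac{1}{18103 - \frac{1}{34}} = \frac{1}{\frac{615501}{34}} = \frac{34}{615501}$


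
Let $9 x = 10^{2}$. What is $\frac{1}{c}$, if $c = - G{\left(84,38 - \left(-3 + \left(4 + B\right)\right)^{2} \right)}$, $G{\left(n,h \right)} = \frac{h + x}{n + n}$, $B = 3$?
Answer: $- \frac{756}{149} \approx -5.0738$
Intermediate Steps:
$x = \frac{100}{9}$ ($x = \frac{10^{2}}{9} = \frac{1}{9} \cdot 100 = \frac{100}{9} \approx 11.111$)
$G{\left(n,h \right)} = \frac{\frac{100}{9} + h}{2 n}$ ($G{\left(n,h \right)} = \frac{h + \frac{100}{9}}{n + n} = \frac{\frac{100}{9} + h}{2 n}$)
$c = - \frac{149}{756}$ ($c = - \frac{100 + 9 \left(38 - \left(-3 + \left(4 + 3\right)\right)^{2}\right)}{18 \cdot 84} = - \frac{100 + 9 \left(38 - \left(-3 + 7\right)^{2}\right)}{18 \cdot 84} = - \frac{100 + 9 \left(38 - 4^{2}\right)}{18 \cdot 84} = - \frac{100 + 9 \left(38 - 16\right)}{18 \cdot 84} = - \frac{100 + 9 \cdot 22}{18 \cdot 84} = - \frac{100 + 198}{18 \cdot 84} = - \frac{298}{18 \cdot 84} = \left(-1\right) \frac{149}{756} = - \frac{149}{756} \approx -0.19709$)
$\frac{1}{c} = \frac{1}{- \frac{149}{756}} = - \frac{756}{149}$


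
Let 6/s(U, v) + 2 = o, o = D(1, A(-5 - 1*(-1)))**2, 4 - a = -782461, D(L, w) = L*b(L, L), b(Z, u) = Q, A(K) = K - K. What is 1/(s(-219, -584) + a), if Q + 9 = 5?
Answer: 7/5477258 ≈ 1.2780e-6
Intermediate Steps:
A(K) = 0
Q = -4 (Q = -9 + 5 = -4)
b(Z, u) = -4
D(L, w) = -4*L (D(L, w) = L*(-4) = -4*L)
a = 782465 (a = 4 - 1*(-782461) = 4 + 782461 = 782465)
o = 16 (o = (-4*1)**2 = (-4)**2 = 16)
s(U, v) = 3/7 (s(U, v) = 6/(-2 + 16) = 6/14 = 6*(1/14) = 3/7)
1/(s(-219, -584) + a) = 1/(3/7 + 782465) = 1/(5477258/7) = 7/5477258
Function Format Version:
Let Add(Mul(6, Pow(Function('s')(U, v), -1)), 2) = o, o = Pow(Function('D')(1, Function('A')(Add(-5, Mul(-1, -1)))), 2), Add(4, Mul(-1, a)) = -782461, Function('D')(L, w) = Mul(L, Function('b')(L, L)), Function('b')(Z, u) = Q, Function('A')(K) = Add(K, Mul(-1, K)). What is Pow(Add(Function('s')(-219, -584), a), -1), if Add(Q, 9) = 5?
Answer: Rational(7, 5477258) ≈ 1.2780e-6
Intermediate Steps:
Function('A')(K) = 0
Q = -4 (Q = Add(-9, 5) = -4)
Function('b')(Z, u) = -4
Function('D')(L, w) = Mul(-4, L) (Function('D')(L, w) = Mul(L, -4) = Mul(-4, L))
a = 782465 (a = Add(4, Mul(-1, -782461)) = Add(4, 782461) = 782465)
o = 16 (o = Pow(Mul(-4, 1), 2) = Pow(-4, 2) = 16)
Function('s')(U, v) = Rational(3, 7) (Function('s')(U, v) = Mul(6, Pow(Add(-2, 16), -1)) = Mul(6, Pow(14, -1)) = Mul(6, Rational(1, 14)) = Rational(3, 7))
Pow(Add(Function('s')(-219, -584), a), -1) = Pow(Add(Rational(3, 7), 782465), -1) = Pow(Rational(5477258, 7), -1) = Rational(7, 5477258)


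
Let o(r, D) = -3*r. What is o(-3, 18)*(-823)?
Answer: -7407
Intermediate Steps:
o(-3, 18)*(-823) = -3*(-3)*(-823) = 9*(-823) = -7407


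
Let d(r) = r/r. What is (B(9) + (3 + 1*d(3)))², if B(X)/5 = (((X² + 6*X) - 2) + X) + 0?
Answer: 509796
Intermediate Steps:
d(r) = 1
B(X) = -10 + 5*X² + 35*X (B(X) = 5*((((X² + 6*X) - 2) + X) + 0) = 5*(((-2 + X² + 6*X) + X) + 0) = 5*((-2 + X² + 7*X) + 0) = 5*(-2 + X² + 7*X) = -10 + 5*X² + 35*X)
(B(9) + (3 + 1*d(3)))² = ((-10 + 5*9² + 35*9) + (3 + 1*1))² = ((-10 + 5*81 + 315) + (3 + 1))² = ((-10 + 405 + 315) + 4)² = (710 + 4)² = 714² = 509796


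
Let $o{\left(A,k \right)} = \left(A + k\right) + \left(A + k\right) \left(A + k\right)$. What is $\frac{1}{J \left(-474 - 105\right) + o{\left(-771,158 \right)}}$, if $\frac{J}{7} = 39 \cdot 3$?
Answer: $- \frac{1}{99045} \approx -1.0096 \cdot 10^{-5}$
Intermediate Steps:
$o{\left(A,k \right)} = A + k + \left(A + k\right)^{2}$ ($o{\left(A,k \right)} = \left(A + k\right) + \left(A + k\right)^{2} = A + k + \left(A + k\right)^{2}$)
$J = 819$ ($J = 7 \cdot 39 \cdot 3 = 7 \cdot 117 = 819$)
$\frac{1}{J \left(-474 - 105\right) + o{\left(-771,158 \right)}} = \frac{1}{819 \left(-474 - 105\right) + \left(-771 + 158 + \left(-771 + 158\right)^{2}\right)} = \frac{1}{819 \left(-579\right) + \left(-771 + 158 + \left(-613\right)^{2}\right)} = \frac{1}{-474201 + \left(-771 + 158 + 375769\right)} = \frac{1}{-474201 + 375156} = \frac{1}{-99045} = - \frac{1}{99045}$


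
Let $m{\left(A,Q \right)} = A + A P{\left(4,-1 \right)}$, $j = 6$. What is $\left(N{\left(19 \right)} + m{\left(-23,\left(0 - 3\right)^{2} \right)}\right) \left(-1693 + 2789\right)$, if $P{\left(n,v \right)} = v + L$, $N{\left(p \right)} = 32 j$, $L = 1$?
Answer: $185224$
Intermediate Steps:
$N{\left(p \right)} = 192$ ($N{\left(p \right)} = 32 \cdot 6 = 192$)
$P{\left(n,v \right)} = 1 + v$ ($P{\left(n,v \right)} = v + 1 = 1 + v$)
$m{\left(A,Q \right)} = A$ ($m{\left(A,Q \right)} = A + A \left(1 - 1\right) = A + A 0 = A + 0 = A$)
$\left(N{\left(19 \right)} + m{\left(-23,\left(0 - 3\right)^{2} \right)}\right) \left(-1693 + 2789\right) = \left(192 - 23\right) \left(-1693 + 2789\right) = 169 \cdot 1096 = 185224$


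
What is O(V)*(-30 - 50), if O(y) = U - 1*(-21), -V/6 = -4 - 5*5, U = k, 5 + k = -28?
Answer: 960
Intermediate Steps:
k = -33 (k = -5 - 28 = -33)
U = -33
V = 174 (V = -6*(-4 - 5*5) = -6*(-4 - 25) = -6*(-29) = 174)
O(y) = -12 (O(y) = -33 - 1*(-21) = -33 + 21 = -12)
O(V)*(-30 - 50) = -12*(-30 - 50) = -12*(-80) = 960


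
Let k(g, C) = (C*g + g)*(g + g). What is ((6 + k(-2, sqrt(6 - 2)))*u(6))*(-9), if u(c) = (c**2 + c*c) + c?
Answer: -21060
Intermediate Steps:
u(c) = c + 2*c**2 (u(c) = (c**2 + c**2) + c = 2*c**2 + c = c + 2*c**2)
k(g, C) = 2*g*(g + C*g) (k(g, C) = (g + C*g)*(2*g) = 2*g*(g + C*g))
((6 + k(-2, sqrt(6 - 2)))*u(6))*(-9) = ((6 + 2*(-2)**2*(1 + sqrt(6 - 2)))*(6*(1 + 2*6)))*(-9) = ((6 + 2*4*(1 + sqrt(4)))*(6*(1 + 12)))*(-9) = ((6 + 2*4*(1 + 2))*(6*13))*(-9) = ((6 + 2*4*3)*78)*(-9) = ((6 + 24)*78)*(-9) = (30*78)*(-9) = 2340*(-9) = -21060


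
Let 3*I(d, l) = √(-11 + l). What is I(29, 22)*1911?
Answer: 637*√11 ≈ 2112.7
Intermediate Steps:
I(d, l) = √(-11 + l)/3
I(29, 22)*1911 = (√(-11 + 22)/3)*1911 = (√11/3)*1911 = 637*√11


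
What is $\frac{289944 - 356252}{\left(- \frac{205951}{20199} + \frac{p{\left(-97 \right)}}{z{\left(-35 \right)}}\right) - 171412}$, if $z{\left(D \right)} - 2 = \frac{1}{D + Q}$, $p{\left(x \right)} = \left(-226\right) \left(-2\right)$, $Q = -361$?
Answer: $\frac{9375487044}{24205903357} \approx 0.38732$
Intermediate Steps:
$p{\left(x \right)} = 452$
$z{\left(D \right)} = 2 + \frac{1}{-361 + D}$ ($z{\left(D \right)} = 2 + \frac{1}{D - 361} = 2 + \frac{1}{-361 + D}$)
$\frac{289944 - 356252}{\left(- \frac{205951}{20199} + \frac{p{\left(-97 \right)}}{z{\left(-35 \right)}}\right) - 171412} = \frac{289944 - 356252}{\left(- \frac{205951}{20199} + \frac{452}{\frac{1}{-361 - 35} \left(-721 + 2 \left(-35\right)\right)}\right) - 171412} = - \frac{66308}{\left(\left(-205951\right) \frac{1}{20199} + \frac{452}{\frac{1}{-396} \left(-721 - 70\right)}\right) - 171412} = - \frac{66308}{\left(- \frac{205951}{20199} + \frac{452}{\left(- \frac{1}{396}\right) \left(-791\right)}\right) - 171412} = - \frac{66308}{\left(- \frac{205951}{20199} + \frac{452}{\frac{791}{396}}\right) - 171412} = - \frac{66308}{\left(- \frac{205951}{20199} + 452 \cdot \frac{396}{791}\right) - 171412} = - \frac{66308}{\left(- \frac{205951}{20199} + \frac{1584}{7}\right) - 171412} = - \frac{66308}{\frac{30553559}{141393} - 171412} = - \frac{66308}{- \frac{24205903357}{141393}} = \left(-66308\right) \left(- \frac{141393}{24205903357}\right) = \frac{9375487044}{24205903357}$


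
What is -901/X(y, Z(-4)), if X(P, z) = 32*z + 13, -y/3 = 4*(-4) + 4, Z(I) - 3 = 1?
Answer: -901/141 ≈ -6.3901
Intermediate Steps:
Z(I) = 4 (Z(I) = 3 + 1 = 4)
y = 36 (y = -3*(4*(-4) + 4) = -3*(-16 + 4) = -3*(-12) = 36)
X(P, z) = 13 + 32*z
-901/X(y, Z(-4)) = -901/(13 + 32*4) = -901/(13 + 128) = -901/141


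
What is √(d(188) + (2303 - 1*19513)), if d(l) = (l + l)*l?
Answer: 3*√5942 ≈ 231.25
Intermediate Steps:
d(l) = 2*l² (d(l) = (2*l)*l = 2*l²)
√(d(188) + (2303 - 1*19513)) = √(2*188² + (2303 - 1*19513)) = √(2*35344 + (2303 - 19513)) = √(70688 - 17210) = √53478 = 3*√5942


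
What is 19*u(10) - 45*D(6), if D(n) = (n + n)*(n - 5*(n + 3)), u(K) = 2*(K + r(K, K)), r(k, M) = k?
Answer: 21820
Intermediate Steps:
u(K) = 4*K (u(K) = 2*(K + K) = 2*(2*K) = 4*K)
D(n) = 2*n*(-15 - 4*n) (D(n) = (2*n)*(n - 5*(3 + n)) = (2*n)*(n + (-15 - 5*n)) = (2*n)*(-15 - 4*n) = 2*n*(-15 - 4*n))
19*u(10) - 45*D(6) = 19*(4*10) - (-90)*6*(15 + 4*6) = 19*40 - (-90)*6*(15 + 24) = 760 - (-90)*6*39 = 760 - 45*(-468) = 760 + 21060 = 21820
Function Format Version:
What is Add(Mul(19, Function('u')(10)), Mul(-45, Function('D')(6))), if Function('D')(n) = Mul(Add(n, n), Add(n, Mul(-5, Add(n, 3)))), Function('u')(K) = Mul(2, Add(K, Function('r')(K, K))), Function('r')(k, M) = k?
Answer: 21820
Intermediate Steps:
Function('u')(K) = Mul(4, K) (Function('u')(K) = Mul(2, Add(K, K)) = Mul(2, Mul(2, K)) = Mul(4, K))
Function('D')(n) = Mul(2, n, Add(-15, Mul(-4, n))) (Function('D')(n) = Mul(Mul(2, n), Add(n, Mul(-5, Add(3, n)))) = Mul(Mul(2, n), Add(n, Add(-15, Mul(-5, n)))) = Mul(Mul(2, n), Add(-15, Mul(-4, n))) = Mul(2, n, Add(-15, Mul(-4, n))))
Add(Mul(19, Function('u')(10)), Mul(-45, Function('D')(6))) = Add(Mul(19, Mul(4, 10)), Mul(-45, Mul(-2, 6, Add(15, Mul(4, 6))))) = Add(Mul(19, 40), Mul(-45, Mul(-2, 6, Add(15, 24)))) = Add(760, Mul(-45, Mul(-2, 6, 39))) = Add(760, Mul(-45, -468)) = Add(760, 21060) = 21820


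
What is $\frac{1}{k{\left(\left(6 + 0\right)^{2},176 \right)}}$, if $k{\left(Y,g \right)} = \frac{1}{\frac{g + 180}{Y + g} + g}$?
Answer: $\frac{9417}{53} \approx 177.68$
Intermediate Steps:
$k{\left(Y,g \right)} = \frac{1}{g + \frac{180 + g}{Y + g}}$ ($k{\left(Y,g \right)} = \frac{1}{\frac{180 + g}{Y + g} + g} = \frac{1}{g + \frac{180 + g}{Y + g}}$)
$\frac{1}{k{\left(\left(6 + 0\right)^{2},176 \right)}} = \frac{1}{\frac{1}{180 + 176 + 176^{2} + \left(6 + 0\right)^{2} \cdot 176} \left(\left(6 + 0\right)^{2} + 176\right)} = \frac{1}{\frac{1}{180 + 176 + 30976 + 6^{2} \cdot 176} \left(6^{2} + 176\right)} = \frac{1}{\frac{1}{180 + 176 + 30976 + 36 \cdot 176} \left(36 + 176\right)} = \frac{1}{\frac{1}{180 + 176 + 30976 + 6336} \cdot 212} = \frac{1}{\frac{1}{37668} \cdot 212} = \frac{1}{\frac{53}{9417}} = \frac{9417}{53}$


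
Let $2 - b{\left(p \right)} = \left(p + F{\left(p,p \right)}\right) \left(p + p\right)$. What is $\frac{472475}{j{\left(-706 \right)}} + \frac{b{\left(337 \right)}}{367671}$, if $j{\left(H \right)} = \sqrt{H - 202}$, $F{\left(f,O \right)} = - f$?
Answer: $\frac{2}{367671} - \frac{472475 i \sqrt{227}}{454} \approx 5.4396 \cdot 10^{-6} - 15680.0 i$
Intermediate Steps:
$j{\left(H \right)} = \sqrt{-202 + H}$
$b{\left(p \right)} = 2$ ($b{\left(p \right)} = 2 - \left(p - p\right) \left(p + p\right) = 2 - 0 \cdot 2 p = 2 - 0 = 2 + 0 = 2$)
$\frac{472475}{j{\left(-706 \right)}} + \frac{b{\left(337 \right)}}{367671} = \frac{472475}{\sqrt{-202 - 706}} + \frac{2}{367671} = \frac{472475}{\sqrt{-908}} + 2 \cdot \frac{1}{367671} = \frac{472475}{2 i \sqrt{227}} + \frac{2}{367671} = 472475 \left(- \frac{i \sqrt{227}}{454}\right) + \frac{2}{367671} = - \frac{472475 i \sqrt{227}}{454} + \frac{2}{367671} = \frac{2}{367671} - \frac{472475 i \sqrt{227}}{454}$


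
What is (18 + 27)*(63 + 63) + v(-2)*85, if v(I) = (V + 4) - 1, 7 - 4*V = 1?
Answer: 12105/2 ≈ 6052.5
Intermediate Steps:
V = 3/2 (V = 7/4 - ¼*1 = 7/4 - ¼ = 3/2 ≈ 1.5000)
v(I) = 9/2 (v(I) = (3/2 + 4) - 1 = 11/2 - 1 = 9/2)
(18 + 27)*(63 + 63) + v(-2)*85 = (18 + 27)*(63 + 63) + (9/2)*85 = 45*126 + 765/2 = 5670 + 765/2 = 12105/2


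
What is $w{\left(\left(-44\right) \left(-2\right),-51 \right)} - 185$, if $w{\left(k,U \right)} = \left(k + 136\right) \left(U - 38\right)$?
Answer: $-20121$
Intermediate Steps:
$w{\left(k,U \right)} = \left(-38 + U\right) \left(136 + k\right)$ ($w{\left(k,U \right)} = \left(136 + k\right) \left(-38 + U\right) = \left(-38 + U\right) \left(136 + k\right)$)
$w{\left(\left(-44\right) \left(-2\right),-51 \right)} - 185 = \left(-5168 - 38 \left(\left(-44\right) \left(-2\right)\right) + 136 \left(-51\right) - 51 \left(\left(-44\right) \left(-2\right)\right)\right) - 185 = \left(-5168 - 3344 - 6936 - 4488\right) - 185 = -19936 - 185 = -20121$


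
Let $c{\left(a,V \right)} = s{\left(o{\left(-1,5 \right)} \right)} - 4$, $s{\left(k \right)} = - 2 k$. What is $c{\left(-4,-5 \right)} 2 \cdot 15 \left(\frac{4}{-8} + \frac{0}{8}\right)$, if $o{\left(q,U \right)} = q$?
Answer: $30$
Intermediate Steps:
$c{\left(a,V \right)} = -2$ ($c{\left(a,V \right)} = \left(-2\right) \left(-1\right) - 4 = 2 - 4 = -2$)
$c{\left(-4,-5 \right)} 2 \cdot 15 \left(\frac{4}{-8} + \frac{0}{8}\right) = \left(-2\right) 2 \cdot 15 \left(\frac{4}{-8} + \frac{0}{8}\right) = \left(-4\right) 15 \left(4 \left(- \frac{1}{8}\right) + 0 \cdot \frac{1}{8}\right) = - 60 \left(- \frac{1}{2} + 0\right) = \left(-60\right) \left(- \frac{1}{2}\right) = 30$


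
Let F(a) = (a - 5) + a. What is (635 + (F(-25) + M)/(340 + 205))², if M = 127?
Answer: 119817745609/297025 ≈ 4.0339e+5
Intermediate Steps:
F(a) = -5 + 2*a (F(a) = (-5 + a) + a = -5 + 2*a)
(635 + (F(-25) + M)/(340 + 205))² = (635 + ((-5 + 2*(-25)) + 127)/(340 + 205))² = (635 + ((-5 - 50) + 127)/545)² = (635 + (-55 + 127)*(1/545))² = (635 + 72*(1/545))² = (635 + 72/545)² = (346147/545)² = 119817745609/297025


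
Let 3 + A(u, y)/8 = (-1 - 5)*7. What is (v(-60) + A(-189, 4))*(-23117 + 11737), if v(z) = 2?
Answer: 4074040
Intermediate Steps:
A(u, y) = -360 (A(u, y) = -24 + 8*((-1 - 5)*7) = -24 + 8*(-6*7) = -24 + 8*(-42) = -24 - 336 = -360)
(v(-60) + A(-189, 4))*(-23117 + 11737) = (2 - 360)*(-23117 + 11737) = -358*(-11380) = 4074040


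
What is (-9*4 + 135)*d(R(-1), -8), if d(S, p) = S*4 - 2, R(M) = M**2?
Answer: 198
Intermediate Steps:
d(S, p) = -2 + 4*S (d(S, p) = 4*S - 2 = -2 + 4*S)
(-9*4 + 135)*d(R(-1), -8) = (-9*4 + 135)*(-2 + 4*(-1)**2) = (-36 + 135)*(-2 + 4*1) = 99*(-2 + 4) = 99*2 = 198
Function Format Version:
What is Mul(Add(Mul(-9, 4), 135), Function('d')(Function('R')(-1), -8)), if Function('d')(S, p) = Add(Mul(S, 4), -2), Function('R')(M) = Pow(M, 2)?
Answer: 198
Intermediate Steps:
Function('d')(S, p) = Add(-2, Mul(4, S)) (Function('d')(S, p) = Add(Mul(4, S), -2) = Add(-2, Mul(4, S)))
Mul(Add(Mul(-9, 4), 135), Function('d')(Function('R')(-1), -8)) = Mul(Add(Mul(-9, 4), 135), Add(-2, Mul(4, Pow(-1, 2)))) = Mul(Add(-36, 135), Add(-2, Mul(4, 1))) = Mul(99, Add(-2, 4)) = Mul(99, 2) = 198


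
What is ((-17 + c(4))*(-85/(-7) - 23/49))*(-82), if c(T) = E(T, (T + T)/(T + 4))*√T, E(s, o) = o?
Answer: 703560/49 ≈ 14358.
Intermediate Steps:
c(T) = 2*T^(3/2)/(4 + T) (c(T) = ((T + T)/(T + 4))*√T = ((2*T)/(4 + T))*√T = (2*T/(4 + T))*√T = 2*T^(3/2)/(4 + T))
((-17 + c(4))*(-85/(-7) - 23/49))*(-82) = ((-17 + 2*4^(3/2)/(4 + 4))*(-85/(-7) - 23/49))*(-82) = ((-17 + 2*8/8)*(-85*(-⅐) - 23*1/49))*(-82) = ((-17 + 2*8*(⅛))*(85/7 - 23/49))*(-82) = ((-17 + 2)*(572/49))*(-82) = -15*572/49*(-82) = -8580/49*(-82) = 703560/49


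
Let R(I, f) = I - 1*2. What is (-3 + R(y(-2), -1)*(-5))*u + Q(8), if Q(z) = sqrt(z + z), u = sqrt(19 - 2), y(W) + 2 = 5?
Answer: 4 - 8*sqrt(17) ≈ -28.985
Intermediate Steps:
y(W) = 3 (y(W) = -2 + 5 = 3)
R(I, f) = -2 + I (R(I, f) = I - 2 = -2 + I)
u = sqrt(17) ≈ 4.1231
Q(z) = sqrt(2)*sqrt(z) (Q(z) = sqrt(2*z) = sqrt(2)*sqrt(z))
(-3 + R(y(-2), -1)*(-5))*u + Q(8) = (-3 + (-2 + 3)*(-5))*sqrt(17) + sqrt(2)*sqrt(8) = (-3 + 1*(-5))*sqrt(17) + sqrt(2)*(2*sqrt(2)) = (-3 - 5)*sqrt(17) + 4 = -8*sqrt(17) + 4 = 4 - 8*sqrt(17)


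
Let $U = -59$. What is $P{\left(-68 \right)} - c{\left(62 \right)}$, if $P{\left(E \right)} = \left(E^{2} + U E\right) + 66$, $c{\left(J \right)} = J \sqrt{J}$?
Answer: $8702 - 62 \sqrt{62} \approx 8213.8$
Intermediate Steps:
$c{\left(J \right)} = J^{\frac{3}{2}}$
$P{\left(E \right)} = 66 + E^{2} - 59 E$ ($P{\left(E \right)} = \left(E^{2} - 59 E\right) + 66 = 66 + E^{2} - 59 E$)
$P{\left(-68 \right)} - c{\left(62 \right)} = \left(66 + \left(-68\right)^{2} - -4012\right) - 62^{\frac{3}{2}} = \left(66 + 4624 + 4012\right) - 62 \sqrt{62} = 8702 - 62 \sqrt{62}$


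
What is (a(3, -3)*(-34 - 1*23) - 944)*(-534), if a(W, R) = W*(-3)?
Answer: 230154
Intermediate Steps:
a(W, R) = -3*W
(a(3, -3)*(-34 - 1*23) - 944)*(-534) = ((-3*3)*(-34 - 1*23) - 944)*(-534) = (-9*(-34 - 23) - 944)*(-534) = (-9*(-57) - 944)*(-534) = (513 - 944)*(-534) = -431*(-534) = 230154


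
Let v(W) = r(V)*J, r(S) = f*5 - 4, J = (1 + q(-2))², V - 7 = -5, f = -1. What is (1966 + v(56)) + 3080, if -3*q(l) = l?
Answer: 5021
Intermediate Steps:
q(l) = -l/3
V = 2 (V = 7 - 5 = 2)
J = 25/9 (J = (1 - ⅓*(-2))² = (1 + ⅔)² = (5/3)² = 25/9 ≈ 2.7778)
r(S) = -9 (r(S) = -1*5 - 4 = -5 - 4 = -9)
v(W) = -25 (v(W) = -9*25/9 = -25)
(1966 + v(56)) + 3080 = (1966 - 25) + 3080 = 1941 + 3080 = 5021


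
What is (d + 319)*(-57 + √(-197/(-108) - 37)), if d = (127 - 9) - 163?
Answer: -15618 + 137*I*√11397/9 ≈ -15618.0 + 1625.1*I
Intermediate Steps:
d = -45 (d = 118 - 163 = -45)
(d + 319)*(-57 + √(-197/(-108) - 37)) = (-45 + 319)*(-57 + √(-197/(-108) - 37)) = 274*(-57 + √(-197*(-1/108) - 37)) = 274*(-57 + √(197/108 - 37)) = 274*(-57 + √(-3799/108)) = 274*(-57 + I*√11397/18) = -15618 + 137*I*√11397/9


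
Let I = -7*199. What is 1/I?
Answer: -1/1393 ≈ -0.00071787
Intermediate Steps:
I = -1393
1/I = 1/(-1393) = -1/1393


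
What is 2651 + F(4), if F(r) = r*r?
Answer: 2667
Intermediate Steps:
F(r) = r²
2651 + F(4) = 2651 + 4² = 2651 + 16 = 2667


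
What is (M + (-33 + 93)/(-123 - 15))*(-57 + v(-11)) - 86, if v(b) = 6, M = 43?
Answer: -51907/23 ≈ -2256.8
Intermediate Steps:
(M + (-33 + 93)/(-123 - 15))*(-57 + v(-11)) - 86 = (43 + (-33 + 93)/(-123 - 15))*(-57 + 6) - 86 = (43 + 60/(-138))*(-51) - 86 = (43 + 60*(-1/138))*(-51) - 86 = (43 - 10/23)*(-51) - 86 = (979/23)*(-51) - 86 = -49929/23 - 86 = -51907/23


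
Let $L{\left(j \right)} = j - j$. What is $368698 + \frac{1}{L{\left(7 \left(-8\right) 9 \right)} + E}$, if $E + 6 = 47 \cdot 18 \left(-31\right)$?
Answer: $\frac{9671685935}{26232} \approx 3.687 \cdot 10^{5}$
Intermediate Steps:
$E = -26232$ ($E = -6 + 47 \cdot 18 \left(-31\right) = -6 + 846 \left(-31\right) = -6 - 26226 = -26232$)
$L{\left(j \right)} = 0$
$368698 + \frac{1}{L{\left(7 \left(-8\right) 9 \right)} + E} = 368698 + \frac{1}{0 - 26232} = 368698 + \frac{1}{-26232} = 368698 - \frac{1}{26232} = \frac{9671685935}{26232}$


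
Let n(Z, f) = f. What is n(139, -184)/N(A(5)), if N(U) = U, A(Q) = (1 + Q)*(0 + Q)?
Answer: -92/15 ≈ -6.1333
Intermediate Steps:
A(Q) = Q*(1 + Q) (A(Q) = (1 + Q)*Q = Q*(1 + Q))
n(139, -184)/N(A(5)) = -184*1/(5*(1 + 5)) = -184/(5*6) = -184/30 = -184*1/30 = -92/15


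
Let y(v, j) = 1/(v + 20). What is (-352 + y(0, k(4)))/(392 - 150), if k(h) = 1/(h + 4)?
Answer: -7039/4840 ≈ -1.4543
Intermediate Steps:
k(h) = 1/(4 + h)
y(v, j) = 1/(20 + v)
(-352 + y(0, k(4)))/(392 - 150) = (-352 + 1/(20 + 0))/(392 - 150) = (-352 + 1/20)/242 = (-352 + 1/20)*(1/242) = -7039/20*1/242 = -7039/4840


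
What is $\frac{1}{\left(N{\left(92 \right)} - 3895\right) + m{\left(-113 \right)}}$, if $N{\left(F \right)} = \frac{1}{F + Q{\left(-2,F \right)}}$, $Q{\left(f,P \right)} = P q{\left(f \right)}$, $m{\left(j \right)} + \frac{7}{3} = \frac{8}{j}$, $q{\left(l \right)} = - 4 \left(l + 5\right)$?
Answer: $- \frac{343068}{1337074979} \approx -0.00025658$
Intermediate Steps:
$q{\left(l \right)} = -20 - 4 l$ ($q{\left(l \right)} = - 4 \left(5 + l\right) = -20 - 4 l$)
$m{\left(j \right)} = - \frac{7}{3} + \frac{8}{j}$
$Q{\left(f,P \right)} = P \left(-20 - 4 f\right)$
$N{\left(F \right)} = - \frac{1}{11 F}$ ($N{\left(F \right)} = \frac{1}{F - 4 F \left(5 - 2\right)} = \frac{1}{F - 4 F 3} = \frac{1}{F - 12 F} = \frac{1}{\left(-11\right) F} = - \frac{1}{11 F}$)
$\frac{1}{\left(N{\left(92 \right)} - 3895\right) + m{\left(-113 \right)}} = \frac{1}{\left(- \frac{1}{11 \cdot 92} - 3895\right) - \left(\frac{7}{3} - \frac{8}{-113}\right)} = \frac{1}{\left(\left(- \frac{1}{11}\right) \frac{1}{92} - 3895\right) + \left(- \frac{7}{3} + 8 \left(- \frac{1}{113}\right)\right)} = \frac{1}{\left(- \frac{1}{1012} - 3895\right) - \frac{815}{339}} = \frac{1}{- \frac{3941741}{1012} - \frac{815}{339}} = \frac{1}{- \frac{1337074979}{343068}} = - \frac{343068}{1337074979}$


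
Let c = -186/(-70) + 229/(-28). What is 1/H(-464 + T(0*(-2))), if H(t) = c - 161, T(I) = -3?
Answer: -140/23313 ≈ -0.0060052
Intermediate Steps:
c = -773/140 (c = -186*(-1/70) + 229*(-1/28) = 93/35 - 229/28 = -773/140 ≈ -5.5214)
H(t) = -23313/140 (H(t) = -773/140 - 161 = -23313/140)
1/H(-464 + T(0*(-2))) = 1/(-23313/140) = -140/23313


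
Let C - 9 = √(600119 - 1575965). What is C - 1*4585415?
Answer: -4585406 + I*√975846 ≈ -4.5854e+6 + 987.85*I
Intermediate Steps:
C = 9 + I*√975846 (C = 9 + √(600119 - 1575965) = 9 + √(-975846) = 9 + I*√975846 ≈ 9.0 + 987.85*I)
C - 1*4585415 = (9 + I*√975846) - 1*4585415 = (9 + I*√975846) - 4585415 = -4585406 + I*√975846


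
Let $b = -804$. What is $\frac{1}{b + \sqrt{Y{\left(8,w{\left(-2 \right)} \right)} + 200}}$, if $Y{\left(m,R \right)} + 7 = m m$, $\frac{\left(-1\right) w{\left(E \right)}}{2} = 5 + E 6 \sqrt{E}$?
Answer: $- \frac{804}{646159} - \frac{\sqrt{257}}{646159} \approx -0.0012691$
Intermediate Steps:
$w{\left(E \right)} = -10 - 12 E^{\frac{3}{2}}$ ($w{\left(E \right)} = - 2 \left(5 + E 6 \sqrt{E}\right) = - 2 \left(5 + 6 E^{\frac{3}{2}}\right) = -10 - 12 E^{\frac{3}{2}}$)
$Y{\left(m,R \right)} = -7 + m^{2}$ ($Y{\left(m,R \right)} = -7 + m m = -7 + m^{2}$)
$\frac{1}{b + \sqrt{Y{\left(8,w{\left(-2 \right)} \right)} + 200}} = \frac{1}{-804 + \sqrt{\left(-7 + 8^{2}\right) + 200}} = \frac{1}{-804 + \sqrt{\left(-7 + 64\right) + 200}} = \frac{1}{-804 + \sqrt{57 + 200}} = \frac{1}{-804 + \sqrt{257}}$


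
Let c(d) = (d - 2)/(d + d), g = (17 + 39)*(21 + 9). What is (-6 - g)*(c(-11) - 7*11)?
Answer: 1417083/11 ≈ 1.2883e+5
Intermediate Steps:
g = 1680 (g = 56*30 = 1680)
c(d) = (-2 + d)/(2*d) (c(d) = (-2 + d)/((2*d)) = (-2 + d)*(1/(2*d)) = (-2 + d)/(2*d))
(-6 - g)*(c(-11) - 7*11) = (-6 - 1*1680)*((½)*(-2 - 11)/(-11) - 7*11) = (-6 - 1680)*((½)*(-1/11)*(-13) - 77) = -1686*(13/22 - 77) = -1686*(-1681/22) = 1417083/11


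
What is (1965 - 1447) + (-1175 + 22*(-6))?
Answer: -789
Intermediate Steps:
(1965 - 1447) + (-1175 + 22*(-6)) = 518 + (-1175 - 132) = 518 - 1307 = -789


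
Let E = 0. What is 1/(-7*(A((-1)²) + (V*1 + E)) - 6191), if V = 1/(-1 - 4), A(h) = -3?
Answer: -5/30843 ≈ -0.00016211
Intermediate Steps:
V = -⅕ (V = 1/(-5) = -⅕ ≈ -0.20000)
1/(-7*(A((-1)²) + (V*1 + E)) - 6191) = 1/(-7*(-3 + (-⅕*1 + 0)) - 6191) = 1/(-7*(-3 + (-⅕ + 0)) - 6191) = 1/(-7*(-3 - ⅕) - 6191) = 1/(-7*(-16/5) - 6191) = 1/(112/5 - 6191) = 1/(-30843/5) = -5/30843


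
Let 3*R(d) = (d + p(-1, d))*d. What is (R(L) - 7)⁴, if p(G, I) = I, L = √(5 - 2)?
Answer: 625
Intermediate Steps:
L = √3 ≈ 1.7320
R(d) = 2*d²/3 (R(d) = ((d + d)*d)/3 = ((2*d)*d)/3 = (2*d²)/3 = 2*d²/3)
(R(L) - 7)⁴ = (2*(√3)²/3 - 7)⁴ = ((⅔)*3 - 7)⁴ = (2 - 7)⁴ = (-5)⁴ = 625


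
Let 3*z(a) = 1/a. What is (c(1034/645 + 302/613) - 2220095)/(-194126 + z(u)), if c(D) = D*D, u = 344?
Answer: 2776521653694719608/242780649565955775 ≈ 11.436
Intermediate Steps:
z(a) = 1/(3*a)
c(D) = D²
(c(1034/645 + 302/613) - 2220095)/(-194126 + z(u)) = ((1034/645 + 302/613)² - 2220095)/(-194126 + (⅓)/344) = ((1034*(1/645) + 302*(1/613))² - 2220095)/(-194126 + (⅓)*(1/344)) = ((1034/645 + 302/613)² - 2220095)/(-194126 + 1/1032) = ((828632/395385)² - 2220095)/(-200338031/1032) = (686630991424/156329298225 - 2220095)*(-1032/200338031) = -347065206711839951/156329298225*(-1032/200338031) = 2776521653694719608/242780649565955775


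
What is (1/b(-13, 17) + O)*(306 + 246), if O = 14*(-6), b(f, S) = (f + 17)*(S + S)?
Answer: -788187/17 ≈ -46364.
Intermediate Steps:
b(f, S) = 2*S*(17 + f) (b(f, S) = (17 + f)*(2*S) = 2*S*(17 + f))
O = -84
(1/b(-13, 17) + O)*(306 + 246) = (1/(2*17*(17 - 13)) - 84)*(306 + 246) = (1/(2*17*4) - 84)*552 = (1/136 - 84)*552 = -11423/136*552 = -788187/17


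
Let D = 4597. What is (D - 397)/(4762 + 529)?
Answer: 4200/5291 ≈ 0.79380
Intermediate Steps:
(D - 397)/(4762 + 529) = (4597 - 397)/(4762 + 529) = 4200/5291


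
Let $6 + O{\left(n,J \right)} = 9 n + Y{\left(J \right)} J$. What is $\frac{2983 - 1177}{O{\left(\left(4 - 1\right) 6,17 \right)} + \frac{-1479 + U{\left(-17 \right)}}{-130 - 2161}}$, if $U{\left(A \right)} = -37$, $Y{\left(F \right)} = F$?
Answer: $\frac{1379182}{340337} \approx 4.0524$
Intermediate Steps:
$O{\left(n,J \right)} = -6 + J^{2} + 9 n$ ($O{\left(n,J \right)} = -6 + \left(9 n + J J\right) = -6 + \left(9 n + J^{2}\right) = -6 + \left(J^{2} + 9 n\right) = -6 + J^{2} + 9 n$)
$\frac{2983 - 1177}{O{\left(\left(4 - 1\right) 6,17 \right)} + \frac{-1479 + U{\left(-17 \right)}}{-130 - 2161}} = \frac{2983 - 1177}{\left(-6 + 17^{2} + 9 \left(4 - 1\right) 6\right) + \frac{-1479 - 37}{-130 - 2161}} = \frac{1806}{\left(-6 + 289 + 9 \cdot 3 \cdot 6\right) - \frac{1516}{-2291}} = \frac{1806}{\left(-6 + 289 + 9 \cdot 18\right) - - \frac{1516}{2291}} = \frac{1806}{\left(-6 + 289 + 162\right) + \frac{1516}{2291}} = \frac{1806}{445 + \frac{1516}{2291}} = \frac{1806}{\frac{1021011}{2291}} = 1806 \cdot \frac{2291}{1021011} = \frac{1379182}{340337}$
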